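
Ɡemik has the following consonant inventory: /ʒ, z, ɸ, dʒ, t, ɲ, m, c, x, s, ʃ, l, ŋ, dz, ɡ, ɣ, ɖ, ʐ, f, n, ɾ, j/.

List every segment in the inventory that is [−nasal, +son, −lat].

Checking each segment against [−nasal], [+sonorant], [−lateral]: /ɾ/ (alveolar tap), /j/ (palatal glide) satisfy every feature; every other segment in the inventory fails at least one.

ɾ, j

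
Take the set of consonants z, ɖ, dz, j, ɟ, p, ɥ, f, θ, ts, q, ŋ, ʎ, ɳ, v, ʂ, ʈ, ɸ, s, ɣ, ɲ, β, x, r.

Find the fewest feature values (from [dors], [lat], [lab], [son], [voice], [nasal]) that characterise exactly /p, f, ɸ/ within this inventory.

[−voice, +lab]

Every target segment is [−voice], [+labial]; each remaining inventory member fails at least one of these. Each conjunct is needed — [+labial] alone would also admit /ɥ, v, β/; [−voice] alone would also admit /θ, ts, q, ʂ, …/ — and no other single listed feature has exactly this extension, so two is the minimum.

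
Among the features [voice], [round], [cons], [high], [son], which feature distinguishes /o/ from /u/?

[high]

/o/ is the mid back rounded tense vowel and /u/ is the high back rounded tense vowel. Both are [+voice], [+round], [−consonantal], [+sonorant]. /o/ is [−high] while /u/ is [+high], so the distinguishing feature is [high].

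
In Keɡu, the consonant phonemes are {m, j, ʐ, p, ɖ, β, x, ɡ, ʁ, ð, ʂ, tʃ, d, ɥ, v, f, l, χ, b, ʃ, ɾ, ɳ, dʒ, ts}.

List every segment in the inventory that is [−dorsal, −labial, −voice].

ʂ, tʃ, ʃ, ts

First, the [−dorsal] segments are /m, ʐ, p, ɖ, β, ð, ʂ, tʃ, d, v, f, l, b, ʃ, ɾ, ɳ, dʒ, ts/.
Of those, [−labial] gives /ʐ, ɖ, ð, ʂ, tʃ, d, l, ʃ, ɾ, ɳ, dʒ, ts/.
Within that set, [−voice] leaves /ʂ, tʃ, ʃ, ts/.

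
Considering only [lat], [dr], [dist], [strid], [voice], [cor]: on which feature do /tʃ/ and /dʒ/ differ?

/tʃ/ (voiceless postalveolar affricate) and /dʒ/ (voiced postalveolar affricate) agree on [−lateral], [+delayed release], [+distributed], [+strident], [+coronal]. They differ on [voice] (/tʃ/ [−], /dʒ/ [+]).

[voice]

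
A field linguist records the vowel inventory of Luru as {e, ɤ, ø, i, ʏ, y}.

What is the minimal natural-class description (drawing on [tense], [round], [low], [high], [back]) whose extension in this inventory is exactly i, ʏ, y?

Every target segment is [+high] and no other inventory member is, so one feature is enough.

[+high]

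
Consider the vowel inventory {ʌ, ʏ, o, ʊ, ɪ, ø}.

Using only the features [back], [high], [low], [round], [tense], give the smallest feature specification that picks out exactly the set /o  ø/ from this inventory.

[+tense]

/o, ø/ are exactly the [+tense] segments in the inventory, so a single feature suffices.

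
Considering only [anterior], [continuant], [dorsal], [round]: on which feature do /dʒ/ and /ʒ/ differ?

/dʒ/ is the voiced postalveolar affricate and /ʒ/ is the voiced postalveolar fricative. Both are [−anterior], [−dorsal], [−round]. /dʒ/ is [−continuant] while /ʒ/ is [+continuant], so the distinguishing feature is [continuant].

[continuant]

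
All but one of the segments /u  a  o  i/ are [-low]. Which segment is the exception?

a

Every segment except /a/ is [-low]. /a/ (low unrounded vowel) is [+low], so it is the exception.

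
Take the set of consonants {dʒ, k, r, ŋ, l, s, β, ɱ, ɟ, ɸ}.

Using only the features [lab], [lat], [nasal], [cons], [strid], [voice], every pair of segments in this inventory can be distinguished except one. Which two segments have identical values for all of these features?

ɟ, r

/ɟ/ (voiced palatal stop) and /r/ (alveolar trill) are both [−labial], [−lateral], [−nasal], [+consonantal], [−strident], [+voice], so none of the listed features separates them. (They do differ in [sonorant], [continuant] and [dorsal], which are not among the given features.) Every other pair in the inventory differs on at least one listed feature.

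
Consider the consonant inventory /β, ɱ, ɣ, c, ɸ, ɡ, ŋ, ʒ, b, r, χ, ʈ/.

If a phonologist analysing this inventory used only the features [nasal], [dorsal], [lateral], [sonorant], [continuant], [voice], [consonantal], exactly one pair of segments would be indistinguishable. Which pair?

β, ʒ

Both /β/ and /ʒ/ are [−nasal], [−dorsal], [−lateral], [−sonorant], [+continuant], [+voice], [+consonantal]. Since the list omits [strident], [labial] and [coronal] — which do distinguish the voiced bilabial fricative from the voiced postalveolar fricative — this pair collapses; all other pairs remain distinct.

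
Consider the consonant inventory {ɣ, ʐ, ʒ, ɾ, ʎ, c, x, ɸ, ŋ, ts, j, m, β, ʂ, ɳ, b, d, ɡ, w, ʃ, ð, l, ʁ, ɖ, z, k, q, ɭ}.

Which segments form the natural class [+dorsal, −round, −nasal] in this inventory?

ɣ, ʎ, c, x, j, ɡ, ʁ, k, q

Checking each segment against [+dorsal], [−round], [−nasal]: /ɣ/ (voiced velar fricative), /ʎ/ (palatal lateral approximant), /c/ (voiceless palatal stop), /x/ (voiceless velar fricative), /j/ (palatal glide), /ɡ/ (voiced velar stop), among others, satisfy every feature; every other segment in the inventory fails at least one.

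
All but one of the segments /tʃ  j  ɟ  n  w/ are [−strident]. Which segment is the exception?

tʃ

/tʃ/ is the voiceless postalveolar affricate, which is [+strident]; the rest — /ɟ, j, n, w/ — are [−strident].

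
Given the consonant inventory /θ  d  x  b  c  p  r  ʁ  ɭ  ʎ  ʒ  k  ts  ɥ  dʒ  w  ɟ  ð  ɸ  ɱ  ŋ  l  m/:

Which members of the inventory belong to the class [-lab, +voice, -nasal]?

First, the [-labial] segments are /θ, d, x, c, r, ʁ, ɭ, ʎ, ʒ, k, ts, dʒ, ɟ, ð, ŋ, l/.
Within that set, [+voice] gives /d, r, ʁ, ɭ, ʎ, ʒ, dʒ, ɟ, ð, ŋ, l/.
Within that set, [-nasal] leaves /d, r, ʁ, ɭ, ʎ, ʒ, dʒ, ɟ, ð, l/.

d, r, ʁ, ɭ, ʎ, ʒ, dʒ, ɟ, ð, l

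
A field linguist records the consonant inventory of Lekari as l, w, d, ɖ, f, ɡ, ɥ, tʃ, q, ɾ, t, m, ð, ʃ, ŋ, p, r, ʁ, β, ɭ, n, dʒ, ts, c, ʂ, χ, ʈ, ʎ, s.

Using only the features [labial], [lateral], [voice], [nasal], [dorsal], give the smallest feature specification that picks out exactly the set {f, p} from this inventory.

[-voice, +labial]

Every target segment is [-voice], [+labial]; each remaining inventory member fails at least one of these. Each conjunct is needed — [+labial] alone would also admit /w, ɥ, m, β/; [-voice] alone would also admit /tʃ, q, t, ʃ, …/ — and no other single listed feature has exactly this extension, so two is the minimum.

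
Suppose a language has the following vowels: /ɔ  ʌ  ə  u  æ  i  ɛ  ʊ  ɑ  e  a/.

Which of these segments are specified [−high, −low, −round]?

ʌ, ə, ɛ, e

Eliminate segments failing any feature: /ɔ/ is [+round]; /u, i, ʊ/ are [+high]; /æ, ɑ, a/ are [+low]. The remaining /ʌ, ə, ɛ, e/ satisfy [−high], [−low], [−round].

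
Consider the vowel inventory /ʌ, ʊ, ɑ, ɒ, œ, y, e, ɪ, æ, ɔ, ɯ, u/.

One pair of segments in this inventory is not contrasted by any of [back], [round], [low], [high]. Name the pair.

On the given features, /ʊ/ and /u/ have an identical profile: [+back], [+round], [-low], [+high]. No other two segments in the inventory coincide on all 4 features. (They do differ in [tense], which is not among the given features.)

ʊ, u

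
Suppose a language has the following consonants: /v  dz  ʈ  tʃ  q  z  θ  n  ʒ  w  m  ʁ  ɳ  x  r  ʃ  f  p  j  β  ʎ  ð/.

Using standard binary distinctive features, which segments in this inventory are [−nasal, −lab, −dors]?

Among the inventory, the [−nasal] segments are /v, dz, ʈ, tʃ, q, z, θ, ʒ, w, ʁ, x, r, ʃ, f, p, j, β, ʎ, ð/.
Then [−labial] gives /dz, ʈ, tʃ, q, z, θ, ʒ, ʁ, x, r, ʃ, j, ʎ, ð/.
Within that set, [−dorsal] leaves /dz, ʈ, tʃ, z, θ, ʒ, r, ʃ, ð/.

dz, ʈ, tʃ, z, θ, ʒ, r, ʃ, ð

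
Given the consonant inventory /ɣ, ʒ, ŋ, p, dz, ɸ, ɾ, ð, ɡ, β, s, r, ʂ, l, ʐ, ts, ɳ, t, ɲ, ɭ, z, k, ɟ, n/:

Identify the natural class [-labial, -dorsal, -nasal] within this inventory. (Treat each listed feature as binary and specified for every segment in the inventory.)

The [-labial] segments are /ɣ, ʒ, ŋ, dz, ɾ, ð, ɡ, s, r, ʂ, l, ʐ, ts, ɳ, t, ɲ, ɭ, z, k, ɟ, n/.
Within that set, [-dorsal] gives /ʒ, dz, ɾ, ð, s, r, ʂ, l, ʐ, ts, ɳ, t, ɭ, z, n/.
Then [-nasal] leaves /ʒ, dz, ɾ, ð, s, r, ʂ, l, ʐ, ts, t, ɭ, z/.

ʒ, dz, ɾ, ð, s, r, ʂ, l, ʐ, ts, t, ɭ, z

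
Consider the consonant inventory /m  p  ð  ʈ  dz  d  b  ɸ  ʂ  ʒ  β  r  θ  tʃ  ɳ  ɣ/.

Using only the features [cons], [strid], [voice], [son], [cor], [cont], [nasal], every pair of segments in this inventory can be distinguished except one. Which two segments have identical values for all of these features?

Both /ɣ/ and /β/ are [+consonantal], [-strident], [+voice], [-sonorant], [-coronal], [+continuant], [-nasal]. Since the list omits [labial] and [dorsal] — which do distinguish the voiced velar fricative from the voiced bilabial fricative — this pair collapses; all other pairs remain distinct.

ɣ, β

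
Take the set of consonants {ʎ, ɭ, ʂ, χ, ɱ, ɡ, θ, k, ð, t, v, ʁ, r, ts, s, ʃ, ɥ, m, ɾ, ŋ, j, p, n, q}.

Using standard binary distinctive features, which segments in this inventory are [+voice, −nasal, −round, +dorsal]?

Checking each segment against [+voice], [−nasal], [−round], [+dorsal]: /ʎ/ (palatal lateral approximant), /ɡ/ (voiced velar stop), /ʁ/ (voiced uvular fricative), /j/ (palatal glide) satisfy every feature; every other segment in the inventory fails at least one.

ʎ, ɡ, ʁ, j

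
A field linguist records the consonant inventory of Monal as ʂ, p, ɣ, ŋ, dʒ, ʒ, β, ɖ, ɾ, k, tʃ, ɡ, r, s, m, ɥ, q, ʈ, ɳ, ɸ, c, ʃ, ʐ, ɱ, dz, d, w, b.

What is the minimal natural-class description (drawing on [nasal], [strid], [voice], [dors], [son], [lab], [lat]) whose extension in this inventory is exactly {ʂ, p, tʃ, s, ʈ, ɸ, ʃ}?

The class [-voice], [-dorsal] has exactly /ʂ, p, tʃ, s, ʈ, ɸ, ʃ/ as its extension in this inventory. No smaller conjunction from the listed features achieves this: [-dorsal] alone would also admit /dʒ, ʒ, β, ɖ, …/; [-voice] alone would also admit /k, q, c/; and checking the remaining single features turns up none with this extension.

[-voice, -dors]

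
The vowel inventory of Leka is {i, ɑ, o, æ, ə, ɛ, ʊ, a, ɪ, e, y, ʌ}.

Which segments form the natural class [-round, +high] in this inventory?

First, the [-round] segments are /i, ɑ, æ, ə, ɛ, a, ɪ, e, ʌ/.
Intersecting with [+high] leaves /i, ɪ/.

i, ɪ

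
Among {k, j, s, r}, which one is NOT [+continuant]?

/r, j, s/ are all [+continuant]; /k/ (voiceless velar stop) is [-continuant].

k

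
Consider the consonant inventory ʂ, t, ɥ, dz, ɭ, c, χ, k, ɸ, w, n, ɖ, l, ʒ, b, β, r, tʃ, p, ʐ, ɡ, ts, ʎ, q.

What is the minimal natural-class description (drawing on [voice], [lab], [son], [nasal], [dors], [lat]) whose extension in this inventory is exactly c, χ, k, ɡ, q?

The class [−sonorant], [+dorsal] has exactly /c, χ, k, ɡ, q/ as its extension in this inventory. No smaller conjunction from the listed features achieves this: [+dorsal] alone would also admit /ɥ, w, ʎ/; [−sonorant] alone would also admit /ʂ, t, dz, ɸ, …/; and checking the remaining single features turns up none with this extension.

[−son, +dors]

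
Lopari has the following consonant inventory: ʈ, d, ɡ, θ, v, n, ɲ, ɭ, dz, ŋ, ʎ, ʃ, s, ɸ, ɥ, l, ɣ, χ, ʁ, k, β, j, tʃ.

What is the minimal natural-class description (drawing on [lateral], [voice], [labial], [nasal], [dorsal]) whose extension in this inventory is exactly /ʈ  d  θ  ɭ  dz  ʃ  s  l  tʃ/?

[-nasal, -labial, -dorsal]

Every target segment is [-nasal], [-labial], [-dorsal]; each remaining inventory member fails at least one of these. Each conjunct is needed — [-labial, -dorsal] alone would also admit /n/; [-nasal, -dorsal] alone would also admit /v, ɸ, β/; [-nasal, -labial] alone would also admit /ɡ, ʎ, ɣ, χ, …/ — and no other combination of two listed features has exactly this extension, so three is the minimum.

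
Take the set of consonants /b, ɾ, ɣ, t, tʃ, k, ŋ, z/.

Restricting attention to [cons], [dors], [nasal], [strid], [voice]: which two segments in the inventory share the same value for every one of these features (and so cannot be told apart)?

ɾ, b

/ɾ/ (alveolar tap) and /b/ (voiced bilabial stop) are both [+consonantal], [−dorsal], [−nasal], [−strident], [+voice], so none of the listed features separates them. (They do differ in [sonorant], [labial] and [coronal], which are not among the given features.) Every other pair in the inventory differs on at least one listed feature.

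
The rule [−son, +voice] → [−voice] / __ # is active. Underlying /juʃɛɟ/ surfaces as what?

[juʃɛc]

The only segment in the rule's environment that also matches [−son, +voice] is /ɟ/. Applying [−voice] turns the voiced palatal stop into /c/ (voiceless palatal stop), giving [juʃɛc].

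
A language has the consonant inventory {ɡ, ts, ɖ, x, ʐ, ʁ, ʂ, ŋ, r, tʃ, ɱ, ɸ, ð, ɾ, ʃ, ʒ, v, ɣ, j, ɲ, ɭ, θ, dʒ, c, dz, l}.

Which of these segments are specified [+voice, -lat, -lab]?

ɡ, ɖ, ʐ, ʁ, ŋ, r, ð, ɾ, ʒ, ɣ, j, ɲ, dʒ, dz

Eliminate segments failing any feature: /ts, x, ʂ, tʃ, ɸ, ʃ, θ, c/ are [-voice]; /ɱ, v/ are [+labial]; /ɭ, l/ are [+lateral]. The remaining /ɡ, ɖ, ʐ, ʁ, ŋ, r, ð, ɾ, ʒ, ɣ, j, ɲ, dʒ, dz/ satisfy [+voice], [-lateral], [-labial].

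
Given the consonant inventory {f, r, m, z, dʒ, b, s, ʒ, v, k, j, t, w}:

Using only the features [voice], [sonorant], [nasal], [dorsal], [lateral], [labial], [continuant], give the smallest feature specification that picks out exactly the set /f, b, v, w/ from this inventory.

[−nasal, +labial]

Every target segment is [−nasal], [+labial]; each remaining inventory member fails at least one of these. Each conjunct is needed — [+labial] alone would also admit /m/; [−nasal] alone would also admit /r, z, dʒ, s, …/ — and no other single listed feature has exactly this extension, so two is the minimum.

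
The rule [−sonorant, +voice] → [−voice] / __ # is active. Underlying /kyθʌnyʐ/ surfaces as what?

[kyθʌnyʂ]

Only the final segment /ʐ/ is both word-final and matches the structural description. It is a voiced retroflex fricative, so [−sonorant, +voice] holds; changing it to [−voice] with all other features held fixed yields /ʂ/ (voiceless retroflex fricative). No other segment meets both the structural description and the environment, so the output is [kyθʌnyʂ].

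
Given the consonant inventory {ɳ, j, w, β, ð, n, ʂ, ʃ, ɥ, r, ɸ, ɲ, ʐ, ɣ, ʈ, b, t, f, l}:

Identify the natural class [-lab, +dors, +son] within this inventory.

Among the inventory, the [-labial] segments are /ɳ, j, ð, n, ʂ, ʃ, r, ɲ, ʐ, ɣ, ʈ, t, l/.
Then [+dorsal] gives /j, ɲ, ɣ/.
Then [+sonorant] leaves /j, ɲ/.

j, ɲ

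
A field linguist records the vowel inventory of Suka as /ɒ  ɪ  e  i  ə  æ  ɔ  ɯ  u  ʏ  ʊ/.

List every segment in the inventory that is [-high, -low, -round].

Eliminate segments failing any feature: /ɒ, æ/ are [+low]; /ɪ, i, ɯ, u, ʏ, ʊ/ are [+high]; /ɔ/ is [+round]. The remaining /e, ə/ satisfy [-high], [-low], [-round].

e, ə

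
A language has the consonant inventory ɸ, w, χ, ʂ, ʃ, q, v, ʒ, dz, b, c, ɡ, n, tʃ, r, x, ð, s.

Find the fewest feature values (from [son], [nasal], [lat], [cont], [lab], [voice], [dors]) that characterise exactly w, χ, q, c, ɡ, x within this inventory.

[+dors]

/w, χ, q, c, ɡ, x/ are exactly the [+dorsal] segments in the inventory, so a single feature suffices.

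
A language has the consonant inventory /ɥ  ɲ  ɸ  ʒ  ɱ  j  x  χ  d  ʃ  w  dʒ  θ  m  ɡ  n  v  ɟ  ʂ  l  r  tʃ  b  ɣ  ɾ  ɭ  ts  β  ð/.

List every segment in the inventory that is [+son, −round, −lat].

Checking each segment against [+sonorant], [−round], [−lateral]: /ɲ/ (palatal nasal), /ɱ/ (labiodental nasal), /j/ (palatal glide), /m/ (bilabial nasal), /n/ (alveolar nasal), /r/ (alveolar trill), among others, satisfy every feature; every other segment in the inventory fails at least one.

ɲ, ɱ, j, m, n, r, ɾ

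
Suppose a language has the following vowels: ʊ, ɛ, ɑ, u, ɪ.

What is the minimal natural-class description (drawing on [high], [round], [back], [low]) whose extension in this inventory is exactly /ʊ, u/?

[+round]

/ʊ, u/ are exactly the [+round] segments in the inventory, so a single feature suffices.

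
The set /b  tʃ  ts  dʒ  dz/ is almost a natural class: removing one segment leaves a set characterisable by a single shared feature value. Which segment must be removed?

b

/dz, ts, tʃ, dʒ/ are all [+delayed release], but /b/ (voiced bilabial stop) is [-delayed release]. No other single segment can be removed to leave a set sharing one feature value that the removed segment lacks, so /b/ is the odd one out.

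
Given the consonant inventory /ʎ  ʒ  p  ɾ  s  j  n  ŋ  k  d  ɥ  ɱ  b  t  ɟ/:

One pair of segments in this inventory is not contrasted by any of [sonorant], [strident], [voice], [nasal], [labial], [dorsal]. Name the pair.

j, ʎ

/j/ (palatal glide) and /ʎ/ (palatal lateral approximant) are both [+sonorant], [−strident], [+voice], [−nasal], [−labial], [+dorsal], so none of the listed features separates them. (They do differ in [lateral], which is not among the given features.) Every other pair in the inventory differs on at least one listed feature.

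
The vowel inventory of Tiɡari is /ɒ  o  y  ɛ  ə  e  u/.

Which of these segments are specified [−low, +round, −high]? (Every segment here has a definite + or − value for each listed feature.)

Eliminate segments failing any feature: /ɒ/ is [+low]; /y, u/ are [+high]; /ɛ, ə, e/ are [−round]. The remaining /o/ satisfy [−low], [+round], [−high].

o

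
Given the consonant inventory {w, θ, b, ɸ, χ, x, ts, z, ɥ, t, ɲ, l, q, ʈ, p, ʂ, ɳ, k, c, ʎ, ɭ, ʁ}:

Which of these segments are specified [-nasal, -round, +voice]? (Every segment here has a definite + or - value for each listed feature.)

b, z, l, ʎ, ɭ, ʁ

Checking each segment against [-nasal], [-round], [+voice]: /b/ (voiced bilabial stop), /z/ (voiced alveolar fricative), /l/ (alveolar lateral approximant), /ʎ/ (palatal lateral approximant), /ɭ/ (retroflex lateral approximant), /ʁ/ (voiced uvular fricative) satisfy every feature; every other segment in the inventory fails at least one.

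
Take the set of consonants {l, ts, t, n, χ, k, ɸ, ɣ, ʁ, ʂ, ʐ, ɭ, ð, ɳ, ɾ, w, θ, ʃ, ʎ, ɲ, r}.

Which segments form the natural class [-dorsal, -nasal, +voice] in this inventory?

Eliminate segments failing any feature: /ts, t, ɸ, ʂ, θ, ʃ/ are [-voice]; /n, ɳ/ are [+nasal]; /χ, k, ɣ, ʁ, w, ʎ, ɲ/ are [+dorsal]. The remaining /l, ʐ, ɭ, ð, ɾ, r/ satisfy [-dorsal], [-nasal], [+voice].

l, ʐ, ɭ, ð, ɾ, r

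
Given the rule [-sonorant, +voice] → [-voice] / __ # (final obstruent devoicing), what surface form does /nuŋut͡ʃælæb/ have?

The only segment in the rule's environment that also matches [-sonorant, +voice] is /b/. Applying [-voice] turns the voiced bilabial stop into /p/ (voiceless bilabial stop), giving [nuŋut͡ʃælæp].

[nuŋut͡ʃælæp]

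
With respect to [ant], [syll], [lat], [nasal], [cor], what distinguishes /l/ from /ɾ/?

/l/ (alveolar lateral approximant) and /ɾ/ (alveolar tap) agree on [+anterior], [-syllabic], [-nasal], [+coronal]. They differ on [lateral] (/l/ [+], /ɾ/ [-]).

[lateral]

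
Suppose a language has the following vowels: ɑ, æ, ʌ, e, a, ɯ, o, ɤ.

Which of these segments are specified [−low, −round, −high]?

First, the [−low] segments are /ʌ, e, ɯ, o, ɤ/.
Within that set, [−round] gives /ʌ, e, ɯ, ɤ/.
Then [−high] leaves /ʌ, e, ɤ/.

ʌ, e, ɤ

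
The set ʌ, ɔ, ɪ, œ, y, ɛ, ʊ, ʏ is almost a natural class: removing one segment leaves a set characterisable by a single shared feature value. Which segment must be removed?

[tense] groups all but one: /ʌ, ʊ, ɪ, ɛ, œ, ʏ, ɔ/ share [−tense] while /y/ (high front rounded tense vowel) alone is [+tense]. Removing any other segment would not leave a single-feature class that excludes it.

y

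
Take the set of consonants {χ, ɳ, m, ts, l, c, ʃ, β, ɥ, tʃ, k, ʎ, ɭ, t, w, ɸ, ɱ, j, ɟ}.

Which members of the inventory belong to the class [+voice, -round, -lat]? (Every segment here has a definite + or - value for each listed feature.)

ɳ, m, β, ɱ, j, ɟ

First, the [+voice] segments are /ɳ, m, l, β, ɥ, ʎ, ɭ, w, ɱ, j, ɟ/.
Then [-round] gives /ɳ, m, l, β, ʎ, ɭ, ɱ, j, ɟ/.
Among these, [-lateral] leaves /ɳ, m, β, ɱ, j, ɟ/.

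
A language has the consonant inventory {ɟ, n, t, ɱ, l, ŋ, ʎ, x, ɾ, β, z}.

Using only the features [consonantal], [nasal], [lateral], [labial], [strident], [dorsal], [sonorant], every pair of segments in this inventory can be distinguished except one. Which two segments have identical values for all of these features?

/x/ (voiceless velar fricative) and /ɟ/ (voiced palatal stop) are both [+consonantal], [−nasal], [−lateral], [−labial], [−strident], [+dorsal], [−sonorant], so none of the listed features separates them. (They do differ in [voice], [continuant] and [back], which are not among the given features.) Every other pair in the inventory differs on at least one listed feature.

x, ɟ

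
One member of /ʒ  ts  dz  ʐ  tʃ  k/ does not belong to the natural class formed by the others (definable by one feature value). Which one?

[strident] (equivalently [coronal], [dorsal]) groups all but one: /ʐ, ts, tʃ, dz, ʒ/ share [+strident] while /k/ (voiceless velar stop) alone is [-strident]. Removing any other segment would not leave a single-feature class that excludes it.

k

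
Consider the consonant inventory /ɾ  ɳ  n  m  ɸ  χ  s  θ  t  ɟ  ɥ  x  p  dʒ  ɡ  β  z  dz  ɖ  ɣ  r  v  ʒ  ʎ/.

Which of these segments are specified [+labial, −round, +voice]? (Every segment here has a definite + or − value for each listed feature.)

m, β, v

The [+labial] segments are /m, ɸ, ɥ, p, β, v/.
Within that set, [−round] gives /m, ɸ, p, β, v/.
Among these, [+voice] leaves /m, β, v/.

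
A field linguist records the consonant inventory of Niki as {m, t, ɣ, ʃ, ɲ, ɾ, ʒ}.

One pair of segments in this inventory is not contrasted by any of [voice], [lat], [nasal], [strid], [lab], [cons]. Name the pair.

On the given features, /ɾ/ and /ɣ/ have an identical profile: [+voice], [−lateral], [−nasal], [−strident], [−labial], [+consonantal]. No other two segments in the inventory coincide on all 6 features. (They do differ in [sonorant], [coronal] and [dorsal], which are not among the given features.)

ɾ, ɣ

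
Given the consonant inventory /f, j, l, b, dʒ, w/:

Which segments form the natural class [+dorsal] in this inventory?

j, w

The feature [dorsal] marks segments articulated with the tongue body. In this inventory /j, w/ have that property, so they are [+dorsal]; /f, l, b, dʒ/ are [−dorsal].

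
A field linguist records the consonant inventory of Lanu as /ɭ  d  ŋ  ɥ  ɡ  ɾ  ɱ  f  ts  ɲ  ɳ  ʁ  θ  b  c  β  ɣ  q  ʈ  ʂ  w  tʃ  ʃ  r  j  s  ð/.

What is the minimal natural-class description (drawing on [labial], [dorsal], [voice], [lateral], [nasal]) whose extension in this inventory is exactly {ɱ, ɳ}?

/ɱ, ɳ/ are all [+nasal], [−dorsal], and no other segment in the inventory matches both values. Dropping any one of them over-generates: [−dorsal] alone would also admit /ɭ, d, ɾ, f, …/; [+nasal] alone would also admit /ŋ, ɲ/. No other single listed feature picks out exactly this set either, so fewer than two features will not do.

[+nasal, −dorsal]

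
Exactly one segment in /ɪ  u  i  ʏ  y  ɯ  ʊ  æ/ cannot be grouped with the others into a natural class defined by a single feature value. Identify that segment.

æ

[high] (equivalently [low]) groups all but one: /ʊ, ɯ, y, ɪ, i, u, ʏ/ share [+high] while /æ/ (low front unrounded vowel) alone is [−high]. Removing any other segment would not leave a single-feature class that excludes it.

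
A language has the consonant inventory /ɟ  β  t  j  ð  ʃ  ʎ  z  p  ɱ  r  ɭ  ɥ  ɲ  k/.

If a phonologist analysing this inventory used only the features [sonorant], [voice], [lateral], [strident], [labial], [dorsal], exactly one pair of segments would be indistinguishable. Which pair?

Both /j/ and /ɲ/ are [+sonorant], [+voice], [−lateral], [−strident], [−labial], [+dorsal]. Since the list omits [nasal] and [continuant] — which do distinguish the palatal glide from the palatal nasal — this pair collapses; all other pairs remain distinct.

j, ɲ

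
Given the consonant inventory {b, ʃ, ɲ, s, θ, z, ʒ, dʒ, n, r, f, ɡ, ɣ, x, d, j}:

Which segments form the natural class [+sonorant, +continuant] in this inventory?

r, j

Checking each segment against [+sonorant], [+continuant]: /r/ (alveolar trill), /j/ (palatal glide) satisfy every feature; every other segment in the inventory fails at least one.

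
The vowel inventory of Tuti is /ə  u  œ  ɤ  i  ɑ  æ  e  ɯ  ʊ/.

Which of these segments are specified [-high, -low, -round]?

Eliminate segments failing any feature: /u, i, ɯ, ʊ/ are [+high]; /œ/ is [+round]; /ɑ, æ/ are [+low]. The remaining /ə, ɤ, e/ satisfy [-high], [-low], [-round].

ə, ɤ, e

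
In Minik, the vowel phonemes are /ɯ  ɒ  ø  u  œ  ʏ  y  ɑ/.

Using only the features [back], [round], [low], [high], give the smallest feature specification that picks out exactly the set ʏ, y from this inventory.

The class [+high], [−back] has exactly /ʏ, y/ as its extension in this inventory. No smaller conjunction from the listed features achieves this: [−back] alone would also admit /ø, œ/; [+high] alone would also admit /ɯ, u/; and checking the remaining single features turns up none with this extension.

[+high, −back]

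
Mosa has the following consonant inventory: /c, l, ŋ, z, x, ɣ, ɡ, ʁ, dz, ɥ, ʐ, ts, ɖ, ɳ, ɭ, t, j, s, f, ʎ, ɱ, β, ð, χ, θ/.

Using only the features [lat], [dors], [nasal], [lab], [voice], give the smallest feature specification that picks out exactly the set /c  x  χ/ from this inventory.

/c, x, χ/ are all [−voice], [+dorsal], and no other segment in the inventory matches both values. Dropping any one of them over-generates: [+dorsal] alone would also admit /ŋ, ɣ, ɡ, ʁ, …/; [−voice] alone would also admit /ts, t, s, f, …/. No other single listed feature picks out exactly this set either, so fewer than two features will not do.

[−voice, +dors]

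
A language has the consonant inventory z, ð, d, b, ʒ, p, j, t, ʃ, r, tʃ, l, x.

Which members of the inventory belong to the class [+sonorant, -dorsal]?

r, l

Checking each segment against [+sonorant], [-dorsal]: /r/ (alveolar trill), /l/ (alveolar lateral approximant) satisfy every feature; every other segment in the inventory fails at least one.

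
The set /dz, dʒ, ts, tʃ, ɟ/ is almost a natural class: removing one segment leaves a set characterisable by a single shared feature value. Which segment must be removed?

/ts, dʒ, dz, tʃ/ are all [+delayed release], but /ɟ/ (voiced palatal stop) is [−delayed release]. No other single segment can be removed to leave a set sharing one feature value that the removed segment lacks, so /ɟ/ is the odd one out.

ɟ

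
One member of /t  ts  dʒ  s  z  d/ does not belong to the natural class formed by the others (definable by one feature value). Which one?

[distributed] (equivalently [anterior]) groups all but one: /ts, t, d, s, z/ share [−distributed] while /dʒ/ (voiced postalveolar affricate) alone is [+distributed]. Removing any other segment would not leave a single-feature class that excludes it.

dʒ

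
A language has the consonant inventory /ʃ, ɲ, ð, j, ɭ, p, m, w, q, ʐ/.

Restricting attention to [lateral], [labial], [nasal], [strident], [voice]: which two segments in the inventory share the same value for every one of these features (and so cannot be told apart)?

j, ð

Both /j/ and /ð/ are [−lateral], [−labial], [−nasal], [−strident], [+voice]. Since the list omits [sonorant] and [dorsal] — which do distinguish the palatal glide from the voiced dental fricative — this pair collapses; all other pairs remain distinct.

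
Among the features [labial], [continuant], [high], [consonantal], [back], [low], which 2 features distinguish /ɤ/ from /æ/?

The two segments share [-labial], [+continuant], [-high], [-consonantal]. The only features from the list on which they differ: /ɤ/ is [-low] while /æ/ is [+low]; /ɤ/ is [+back] while /æ/ is [-back].

[low], [back]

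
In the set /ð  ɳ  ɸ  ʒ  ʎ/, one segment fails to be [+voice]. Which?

/ʎ, ʒ, ð, ɳ/ are all [+voice]; /ɸ/ (voiceless bilabial fricative) is [−voice].

ɸ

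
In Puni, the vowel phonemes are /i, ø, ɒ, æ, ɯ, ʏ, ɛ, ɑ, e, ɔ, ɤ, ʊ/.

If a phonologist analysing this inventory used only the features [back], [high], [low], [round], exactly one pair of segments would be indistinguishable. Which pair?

ɛ, e

Both /ɛ/ and /e/ are [-back], [-high], [-low], [-round]. Since the list omits [tense] — which does distinguish the mid front unrounded lax vowel from the mid front unrounded tense vowel — this pair collapses; all other pairs remain distinct.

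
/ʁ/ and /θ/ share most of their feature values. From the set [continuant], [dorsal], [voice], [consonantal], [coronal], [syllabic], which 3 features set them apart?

/ʁ/ (voiced uvular fricative) and /θ/ (voiceless dental fricative) agree on [+continuant], [+consonantal], [−syllabic]. They differ on [voice] (/ʁ/ [+], /θ/ [−]), [coronal] (/ʁ/ [−], /θ/ [+]), [dorsal] (/ʁ/ [+], /θ/ [−]).

[voice], [coronal], [dorsal]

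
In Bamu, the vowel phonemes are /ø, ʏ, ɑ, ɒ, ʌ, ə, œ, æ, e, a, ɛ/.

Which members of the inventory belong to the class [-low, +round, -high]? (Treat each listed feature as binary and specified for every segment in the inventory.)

Checking each segment against [-low], [+round], [-high]: /ø/ (mid front rounded tense vowel), /œ/ (mid front rounded lax vowel) satisfy every feature; every other segment in the inventory fails at least one.

ø, œ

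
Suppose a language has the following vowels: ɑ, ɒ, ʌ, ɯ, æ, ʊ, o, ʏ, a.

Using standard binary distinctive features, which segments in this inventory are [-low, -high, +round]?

Eliminate segments failing any feature: /ɑ, ɒ, æ, a/ are [+low]; /ʌ/ is [-round]; /ɯ, ʊ, ʏ/ are [+high]. The remaining /o/ satisfy [-low], [-high], [+round].

o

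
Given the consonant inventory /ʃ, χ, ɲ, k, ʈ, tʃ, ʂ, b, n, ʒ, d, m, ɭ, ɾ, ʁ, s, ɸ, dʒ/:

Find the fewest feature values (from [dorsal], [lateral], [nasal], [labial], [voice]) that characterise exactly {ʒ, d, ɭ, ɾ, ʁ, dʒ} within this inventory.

Every target segment is [+voice], [-nasal], [-labial]; each remaining inventory member fails at least one of these. Each conjunct is needed — [-nasal, -labial] alone would also admit /ʃ, χ, k, ʈ, …/; [+voice, -labial] alone would also admit /ɲ, n/; [+voice, -nasal] alone would also admit /b/ — and no other combination of two listed features has exactly this extension, so three is the minimum.

[+voice, -nasal, -labial]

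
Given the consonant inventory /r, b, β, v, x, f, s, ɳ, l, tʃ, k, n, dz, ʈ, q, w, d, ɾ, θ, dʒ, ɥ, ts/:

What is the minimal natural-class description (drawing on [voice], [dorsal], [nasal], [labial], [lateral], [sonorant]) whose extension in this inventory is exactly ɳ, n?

/ɳ, n/ are exactly the [+nasal] segments in the inventory, so a single feature suffices.

[+nasal]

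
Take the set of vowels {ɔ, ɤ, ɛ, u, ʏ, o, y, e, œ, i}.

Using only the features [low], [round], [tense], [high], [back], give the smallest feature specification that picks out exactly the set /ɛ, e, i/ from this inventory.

Every target segment is [-back], [-round]; each remaining inventory member fails at least one of these. Each conjunct is needed — [-round] alone would also admit /ɤ/; [-back] alone would also admit /ʏ, y, œ/ — and no other single listed feature has exactly this extension, so two is the minimum.

[-back, -round]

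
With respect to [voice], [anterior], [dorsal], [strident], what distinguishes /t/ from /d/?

[voice]

/t/ is the voiceless alveolar stop and /d/ is the voiced alveolar stop. Both are [+anterior], [−dorsal], [−strident]. /t/ is [−voice] while /d/ is [+voice], so the distinguishing feature is [voice].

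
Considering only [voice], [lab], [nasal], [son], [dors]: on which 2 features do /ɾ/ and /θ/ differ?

[sonorant], [voice]

/ɾ/ is the alveolar tap and /θ/ is the voiceless dental fricative. Both are [−labial], [−nasal], [−dorsal]. /ɾ/ is [+sonorant] while /θ/ is [−sonorant]; /ɾ/ is [+voice] while /θ/ is [−voice], so the distinguishing features are [sonorant], [voice].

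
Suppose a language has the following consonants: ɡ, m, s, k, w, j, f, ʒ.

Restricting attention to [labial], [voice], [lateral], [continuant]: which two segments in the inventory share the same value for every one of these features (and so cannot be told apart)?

/j/ (palatal glide) and /ʒ/ (voiced postalveolar fricative) are both [-labial], [+voice], [-lateral], [+continuant], so none of the listed features separates them. (They do differ in [sonorant], [strident] and [dorsal], which are not among the given features.) Every other pair in the inventory differs on at least one listed feature.

j, ʒ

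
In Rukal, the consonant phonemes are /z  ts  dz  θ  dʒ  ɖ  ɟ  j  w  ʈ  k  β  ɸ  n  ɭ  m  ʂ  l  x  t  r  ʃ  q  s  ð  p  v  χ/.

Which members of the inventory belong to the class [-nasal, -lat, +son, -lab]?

Among the inventory, the [-nasal] segments are /z, ts, dz, θ, dʒ, ɖ, ɟ, j, w, ʈ, k, β, ɸ, ɭ, ʂ, l, x, t, r, ʃ, q, s, ð, p, v, χ/.
Among these, [-lateral] gives /z, ts, dz, θ, dʒ, ɖ, ɟ, j, w, ʈ, k, β, ɸ, ʂ, x, t, r, ʃ, q, s, ð, p, v, χ/.
Among these, [+sonorant] gives /j, w, r/.
Of those, [-labial] leaves /j, r/.

j, r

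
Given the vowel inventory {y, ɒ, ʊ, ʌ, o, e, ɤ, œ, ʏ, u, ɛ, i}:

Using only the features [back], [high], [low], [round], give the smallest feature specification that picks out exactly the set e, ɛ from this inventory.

[−high, −back, −round]

The class [−high], [−back], [−round] has exactly /e, ɛ/ as its extension in this inventory. No smaller conjunction from the listed features achieves this: [−back, −round] alone would also admit /i/; [−high, −round] alone would also admit /ʌ, ɤ/; [−high, −back] alone would also admit /œ/; and checking the remaining two-feature bundles turns up none with this extension.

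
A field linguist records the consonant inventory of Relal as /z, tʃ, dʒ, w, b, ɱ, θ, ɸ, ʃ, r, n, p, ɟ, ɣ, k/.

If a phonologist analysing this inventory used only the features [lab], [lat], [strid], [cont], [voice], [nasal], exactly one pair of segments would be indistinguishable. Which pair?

On the given features, /ɣ/ and /r/ have an identical profile: [-labial], [-lateral], [-strident], [+continuant], [+voice], [-nasal]. No other two segments in the inventory coincide on all 6 features. (They do differ in [sonorant], [coronal] and [dorsal], which are not among the given features.)

ɣ, r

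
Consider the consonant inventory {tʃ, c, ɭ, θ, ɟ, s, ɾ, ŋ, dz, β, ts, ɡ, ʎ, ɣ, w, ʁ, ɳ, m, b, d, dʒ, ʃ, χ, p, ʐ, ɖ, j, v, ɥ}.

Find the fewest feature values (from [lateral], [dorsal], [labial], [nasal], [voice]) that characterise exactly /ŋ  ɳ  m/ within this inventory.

The target set is precisely the extension of [+nasal] in this inventory.

[+nasal]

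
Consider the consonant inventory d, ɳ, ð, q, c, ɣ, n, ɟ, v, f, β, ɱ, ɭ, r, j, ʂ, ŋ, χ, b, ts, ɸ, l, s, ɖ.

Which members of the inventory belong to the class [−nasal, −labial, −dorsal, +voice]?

d, ð, ɭ, r, l, ɖ

Eliminate segments failing any feature: /ɳ, n, ɱ, ŋ/ are [+nasal]; /q, c, ɣ, ɟ, j, χ/ are [+dorsal]; /v, f, β, b, ɸ/ are [+labial]; /ʂ, ts, s/ are [−voice]. The remaining /d, ð, ɭ, r, l, ɖ/ satisfy [−nasal], [−labial], [−dorsal], [+voice].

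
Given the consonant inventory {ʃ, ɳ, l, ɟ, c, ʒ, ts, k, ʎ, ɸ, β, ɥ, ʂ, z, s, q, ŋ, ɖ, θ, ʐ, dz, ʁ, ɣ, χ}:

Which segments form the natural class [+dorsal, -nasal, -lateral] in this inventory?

Eliminate segments failing any feature: /ʃ, ɳ, l, ʒ, ts, ɸ, β, ʂ, z, s, ɖ, θ, ʐ, dz/ are [-dorsal]; /ʎ/ is [+lateral]; /ŋ/ is [+nasal]. The remaining /ɟ, c, k, ɥ, q, ʁ, ɣ, χ/ satisfy [+dorsal], [-nasal], [-lateral].

ɟ, c, k, ɥ, q, ʁ, ɣ, χ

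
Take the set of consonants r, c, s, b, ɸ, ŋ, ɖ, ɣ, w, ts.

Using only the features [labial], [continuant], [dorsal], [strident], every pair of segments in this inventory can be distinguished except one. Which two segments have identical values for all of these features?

Both /ŋ/ and /c/ are [−labial], [−continuant], [+dorsal], [−strident]. Since the list omits [sonorant], [voice], [nasal] and [back] — which do distinguish the velar nasal from the voiceless palatal stop — this pair collapses; all other pairs remain distinct.

ŋ, c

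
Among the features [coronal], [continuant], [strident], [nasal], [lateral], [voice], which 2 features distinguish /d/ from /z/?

/d/ is the voiced alveolar stop and /z/ is the voiced alveolar fricative. Both are [+coronal], [-nasal], [-lateral], [+voice]. /d/ is [-continuant] while /z/ is [+continuant]; /d/ is [-strident] while /z/ is [+strident], so the distinguishing features are [continuant], [strident].

[continuant], [strident]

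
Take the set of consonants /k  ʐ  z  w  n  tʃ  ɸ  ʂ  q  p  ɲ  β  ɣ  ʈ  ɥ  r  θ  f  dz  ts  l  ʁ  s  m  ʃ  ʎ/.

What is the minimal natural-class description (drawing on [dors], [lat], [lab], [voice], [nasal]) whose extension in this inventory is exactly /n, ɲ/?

[+nasal, −lab]

Every target segment is [+nasal], [−labial]; each remaining inventory member fails at least one of these. Each conjunct is needed — [−labial] alone would also admit /k, ʐ, z, tʃ, …/; [+nasal] alone would also admit /m/ — and no other single listed feature has exactly this extension, so two is the minimum.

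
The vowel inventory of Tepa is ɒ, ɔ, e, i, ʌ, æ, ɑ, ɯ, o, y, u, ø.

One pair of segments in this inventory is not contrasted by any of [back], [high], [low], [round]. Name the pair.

o, ɔ

On the given features, /o/ and /ɔ/ have an identical profile: [+back], [−high], [−low], [+round]. No other two segments in the inventory coincide on all 4 features. (They do differ in [tense], which is not among the given features.)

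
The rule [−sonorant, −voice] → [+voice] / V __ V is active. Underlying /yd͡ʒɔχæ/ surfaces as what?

[yd͡ʒɔʁæ]

Only /χ/ occurs between two vowels (/ɔ/ __ /æ/) and matches the structural description. It is a voiceless uvular fricative, so [−sonorant, −voice] holds; changing it to [+voice] with all other features held fixed yields /ʁ/ (voiced uvular fricative). No other segment meets both the structural description and the environment, so the output is [yd͡ʒɔʁæ].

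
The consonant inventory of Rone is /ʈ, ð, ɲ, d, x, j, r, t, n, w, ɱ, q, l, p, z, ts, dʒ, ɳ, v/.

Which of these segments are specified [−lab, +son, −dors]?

The [−labial] segments are /ʈ, ð, ɲ, d, x, j, r, t, n, q, l, z, ts, dʒ, ɳ/.
Intersecting with [+sonorant] gives /ɲ, j, r, n, l, ɳ/.
Then [−dorsal] leaves /r, n, l, ɳ/.

r, n, l, ɳ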